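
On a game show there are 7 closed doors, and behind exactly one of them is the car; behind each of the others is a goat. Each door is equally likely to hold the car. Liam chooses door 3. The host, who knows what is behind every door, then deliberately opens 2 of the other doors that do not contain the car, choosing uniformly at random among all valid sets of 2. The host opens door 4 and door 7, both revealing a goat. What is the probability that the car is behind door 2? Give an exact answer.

3/14

Apply Bayes' rule, conditioning on where the car actually is.
If it is behind any of doors 1, 2, 5, and 6 (prior 1/7 each): the host has 10 equally likely choices, so probability 1/10; weight (1/7)·(1/10) = 1/70 each.
If it is behind door 3 (prior 1/7): the host has 15 equally likely choices, so probability 1/15; weight (1/7)·(1/15) = 1/105.
If it is behind either of doors 4 and 7 (prior 1/7 each): that door was opened and seen not to hold the prize — ruled out; weight (1/7)·0 = 0 each.
The weights sum to 1/15.
So P(the car behind door 2 | the host opened door 4 and door 7) = (1/70) / (1/15) = 3/14.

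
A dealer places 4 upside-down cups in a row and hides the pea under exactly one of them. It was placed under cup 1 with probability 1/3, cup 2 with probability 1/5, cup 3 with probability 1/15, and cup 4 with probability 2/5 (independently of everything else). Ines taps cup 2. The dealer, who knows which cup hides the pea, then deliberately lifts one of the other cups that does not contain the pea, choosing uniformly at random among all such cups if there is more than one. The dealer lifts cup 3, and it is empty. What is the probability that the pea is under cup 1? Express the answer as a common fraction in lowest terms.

5/13

Apply Bayes' rule, conditioning on where the pea actually is.
If it is under cup 1 (prior 1/3): the dealer has 2 equally likely choices, so probability 1/2; weight (1/3)·(1/2) = 1/6.
If it is under cup 2 (prior 1/5): the dealer has 3 equally likely choices, so probability 1/3; weight (1/5)·(1/3) = 1/15.
If it is under cup 3 (prior 1/15): the dealer opened cup 3, so this case is ruled out; weight (1/15)·0 = 0.
If it is under cup 4 (prior 2/5): the dealer has 2 equally likely choices, so probability 1/2; weight (2/5)·(1/2) = 1/5.
The weights sum to 13/30.
So P(the pea under cup 1 | the dealer opened cup 3) = (1/6) / (13/30) = 5/13.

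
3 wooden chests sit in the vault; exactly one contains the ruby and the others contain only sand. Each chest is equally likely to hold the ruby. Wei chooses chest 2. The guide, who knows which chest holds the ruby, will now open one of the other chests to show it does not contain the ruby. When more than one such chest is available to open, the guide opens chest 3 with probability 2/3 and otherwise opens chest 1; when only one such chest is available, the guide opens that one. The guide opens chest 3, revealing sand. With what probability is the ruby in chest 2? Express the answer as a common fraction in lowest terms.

2/5

Consider each possible location of the ruby in turn.
If it is in chest 1 (prior 1/3): only chest 3 is available, probability 1; weight (1/3)·1 = 1/3.
If it is in chest 2 (prior 1/3): chest 3 is available, opened with probability 2/3; weight (1/3)·(2/3) = 2/9.
If it is in chest 3 (prior 1/3): the guide opened chest 3, so this case is ruled out; weight (1/3)·0 = 0.
The weights sum to 5/9.
So P(the ruby in chest 2 | the guide opened chest 3) = (2/9) / (5/9) = 2/5.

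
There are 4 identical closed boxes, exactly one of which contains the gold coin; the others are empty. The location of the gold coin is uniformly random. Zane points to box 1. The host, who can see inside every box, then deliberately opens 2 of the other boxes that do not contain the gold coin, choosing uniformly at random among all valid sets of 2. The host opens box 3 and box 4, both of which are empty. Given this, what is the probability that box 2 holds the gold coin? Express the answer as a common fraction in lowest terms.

Condition on the true location of the gold coin.
If it is in box 1 (prior 1/4): the host has 3 equally likely choices, so probability 1/3; weight (1/4)·(1/3) = 1/12.
If it is in box 2 (prior 1/4): the host has no choice, probability 1; weight (1/4)·1 = 1/4.
If it is in either of boxes 3 and 4 (prior 1/4 each): that box was opened and seen not to hold the prize — ruled out; weight (1/4)·0 = 0 each.
The weights sum to 1/3.
So P(the gold coin in box 2 | the host opened box 3 and box 4) = (1/4) / (1/3) = 3/4.

3/4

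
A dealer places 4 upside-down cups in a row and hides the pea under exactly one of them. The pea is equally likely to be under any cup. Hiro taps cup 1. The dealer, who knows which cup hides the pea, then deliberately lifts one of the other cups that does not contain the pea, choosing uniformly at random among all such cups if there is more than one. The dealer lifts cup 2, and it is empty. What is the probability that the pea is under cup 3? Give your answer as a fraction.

3/8

Condition on the true location of the pea.
If it is under cup 1 (prior 1/4): the dealer has 3 equally likely choices, so probability 1/3; weight (1/4)·(1/3) = 1/12.
If it is under cup 2 (prior 1/4): the dealer opened cup 2, so this case is ruled out; weight (1/4)·0 = 0.
If it is under either of cups 3 and 4 (prior 1/4 each): the dealer has 2 equally likely choices, so probability 1/2; weight (1/4)·(1/2) = 1/8 each.
The weights sum to 1/3.
So P(the pea under cup 3 | the dealer opened cup 2) = (1/8) / (1/3) = 3/8.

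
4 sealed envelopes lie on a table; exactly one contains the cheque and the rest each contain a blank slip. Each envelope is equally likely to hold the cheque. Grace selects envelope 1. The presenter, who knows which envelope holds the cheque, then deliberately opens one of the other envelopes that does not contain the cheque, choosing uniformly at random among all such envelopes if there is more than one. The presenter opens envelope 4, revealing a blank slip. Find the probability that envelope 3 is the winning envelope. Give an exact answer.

3/8

Consider each possible location of the cheque in turn.
If it is in envelope 1 (prior 1/4): the presenter has 3 equally likely choices, so probability 1/3; weight (1/4)·(1/3) = 1/12.
If it is in either of envelopes 2 and 3 (prior 1/4 each): the presenter has 2 equally likely choices, so probability 1/2; weight (1/4)·(1/2) = 1/8 each.
If it is in envelope 4 (prior 1/4): the presenter opened envelope 4, so this case is ruled out; weight (1/4)·0 = 0.
The weights sum to 1/3.
So P(the cheque in envelope 3 | the presenter opened envelope 4) = (1/8) / (1/3) = 3/8.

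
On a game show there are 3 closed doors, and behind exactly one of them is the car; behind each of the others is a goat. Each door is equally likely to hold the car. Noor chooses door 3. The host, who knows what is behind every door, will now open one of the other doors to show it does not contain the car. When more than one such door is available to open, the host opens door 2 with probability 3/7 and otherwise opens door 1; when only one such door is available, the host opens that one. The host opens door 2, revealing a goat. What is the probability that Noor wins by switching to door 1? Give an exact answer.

7/10

Apply Bayes' rule, conditioning on where the car actually is.
If it is behind door 1 (prior 1/3): only door 2 is available, probability 1; weight (1/3)·1 = 1/3.
If it is behind door 2 (prior 1/3): the host opened door 2, so this case is ruled out; weight (1/3)·0 = 0.
If it is behind door 3 (prior 1/3): door 2 is available, opened with probability 3/7; weight (1/3)·(3/7) = 1/7.
The weights sum to 10/21.
So P(the car behind door 1 | the host opened door 2) = (1/3) / (10/21) = 7/10.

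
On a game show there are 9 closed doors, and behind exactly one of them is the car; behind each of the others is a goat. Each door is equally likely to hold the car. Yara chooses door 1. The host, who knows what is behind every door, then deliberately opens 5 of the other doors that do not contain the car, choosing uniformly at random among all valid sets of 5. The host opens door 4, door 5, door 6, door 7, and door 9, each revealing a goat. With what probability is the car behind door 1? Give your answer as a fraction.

Apply Bayes' rule, conditioning on where the car actually is.
If it is behind door 1 (prior 1/9): the host has 56 equally likely choices, so probability 1/56; weight (1/9)·(1/56) = 1/504.
If it is behind any of doors 2, 3, and 8 (prior 1/9 each): the host has 21 equally likely choices, so probability 1/21; weight (1/9)·(1/21) = 1/189 each.
If it is behind any of doors 4, 5, 6, 7, and 9 (prior 1/9 each): that door was opened and seen not to hold the prize — ruled out; weight (1/9)·0 = 0 each.
The weights sum to 1/56.
So P(the car behind door 1 | the host opened door 4, door 5, door 6, door 7, and door 9) = (1/504) / (1/56) = 1/9.

1/9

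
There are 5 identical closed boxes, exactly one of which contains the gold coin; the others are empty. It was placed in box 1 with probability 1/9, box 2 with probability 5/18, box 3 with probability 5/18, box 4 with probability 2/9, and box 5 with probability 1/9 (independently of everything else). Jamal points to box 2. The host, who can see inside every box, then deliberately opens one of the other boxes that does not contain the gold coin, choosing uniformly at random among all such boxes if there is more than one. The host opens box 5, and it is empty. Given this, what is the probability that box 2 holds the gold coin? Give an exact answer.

15/59

Condition on the true location of the gold coin.
If it is in box 1 (prior 1/9): the host has 3 equally likely choices, so probability 1/3; weight (1/9)·(1/3) = 1/27.
If it is in box 2 (prior 5/18): the host has 4 equally likely choices, so probability 1/4; weight (5/18)·(1/4) = 5/72.
If it is in box 3 (prior 5/18): the host has 3 equally likely choices, so probability 1/3; weight (5/18)·(1/3) = 5/54.
If it is in box 4 (prior 2/9): the host has 3 equally likely choices, so probability 1/3; weight (2/9)·(1/3) = 2/27.
If it is in box 5 (prior 1/9): the host opened box 5, so this case is ruled out; weight (1/9)·0 = 0.
The weights sum to 59/216.
So P(the gold coin in box 2 | the host opened box 5) = (5/72) / (59/216) = 15/59.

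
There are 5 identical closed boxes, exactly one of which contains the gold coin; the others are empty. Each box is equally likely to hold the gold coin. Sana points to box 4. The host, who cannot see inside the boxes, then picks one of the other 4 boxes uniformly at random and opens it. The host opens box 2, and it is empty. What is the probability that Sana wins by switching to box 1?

1/4

Apply Bayes' rule, conditioning on where the gold coin actually is.
If it is in any of boxes 1, 3, 4, and 5 (prior 1/5 each): the host picks box 2 with probability 1/4 regardless, and it is not the prize; weight (1/5)·(1/4) = 1/20 each.
If it is in box 2 (prior 1/5): the host opened box 2, so this case is ruled out; weight (1/5)·0 = 0.
The weights sum to 1/5.
So P(the gold coin in box 1 | the host opened box 2) = (1/20) / (1/5) = 1/4.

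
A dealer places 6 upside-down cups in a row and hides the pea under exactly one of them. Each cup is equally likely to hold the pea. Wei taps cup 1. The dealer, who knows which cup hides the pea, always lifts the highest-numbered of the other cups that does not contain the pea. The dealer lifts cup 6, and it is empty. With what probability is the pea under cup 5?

1/5

Apply Bayes' rule, conditioning on where the pea actually is.
If it is under any of cups 1, 2, 3, 4, and 5 (prior 1/6 each): cup 6 is the highest-numbered option available, probability 1; weight (1/6)·1 = 1/6 each.
If it is under cup 6 (prior 1/6): the dealer opened cup 6, so this case is ruled out; weight (1/6)·0 = 0.
The weights sum to 5/6.
So P(the pea under cup 5 | the dealer opened cup 6) = (1/6) / (5/6) = 1/5.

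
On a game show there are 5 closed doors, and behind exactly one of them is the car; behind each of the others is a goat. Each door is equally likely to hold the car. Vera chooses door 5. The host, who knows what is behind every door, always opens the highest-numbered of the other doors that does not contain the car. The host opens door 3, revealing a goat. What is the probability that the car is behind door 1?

Apply Bayes' rule, conditioning on where the car actually is.
If it is behind any of doors 1, 2, and 5 (prior 1/5 each): the host would have opened door 4 instead, probability 0; weight (1/5)·0 = 0 each.
If it is behind door 3 (prior 1/5): the host opened door 3, so this case is ruled out; weight (1/5)·0 = 0.
If it is behind door 4 (prior 1/5): door 3 is the highest-numbered option available, probability 1; weight (1/5)·1 = 1/5.
The weights sum to 1/5.
So P(the car behind door 1 | the host opened door 3) = 0 / (1/5) = 0.

0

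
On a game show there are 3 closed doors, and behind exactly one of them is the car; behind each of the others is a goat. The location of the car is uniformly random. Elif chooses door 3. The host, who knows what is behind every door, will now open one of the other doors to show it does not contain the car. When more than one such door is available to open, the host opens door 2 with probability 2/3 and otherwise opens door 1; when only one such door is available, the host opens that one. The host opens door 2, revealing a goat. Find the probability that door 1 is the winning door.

Apply Bayes' rule, conditioning on where the car actually is.
If it is behind door 1 (prior 1/3): only door 2 is available, probability 1; weight (1/3)·1 = 1/3.
If it is behind door 2 (prior 1/3): the host opened door 2, so this case is ruled out; weight (1/3)·0 = 0.
If it is behind door 3 (prior 1/3): door 2 is available, opened with probability 2/3; weight (1/3)·(2/3) = 2/9.
The weights sum to 5/9.
So P(the car behind door 1 | the host opened door 2) = (1/3) / (5/9) = 3/5.

3/5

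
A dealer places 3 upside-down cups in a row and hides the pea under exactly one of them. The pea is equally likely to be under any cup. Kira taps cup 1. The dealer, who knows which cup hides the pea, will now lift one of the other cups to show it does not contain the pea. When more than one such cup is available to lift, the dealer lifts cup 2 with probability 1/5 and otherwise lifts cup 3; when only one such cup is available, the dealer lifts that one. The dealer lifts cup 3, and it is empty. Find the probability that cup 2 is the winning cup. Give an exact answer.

Apply Bayes' rule, conditioning on where the pea actually is.
If it is under cup 1 (prior 1/3): cup 2 is available but not opened, probability 4/5; weight (1/3)·(4/5) = 4/15.
If it is under cup 2 (prior 1/3): only cup 3 is available, probability 1; weight (1/3)·1 = 1/3.
If it is under cup 3 (prior 1/3): the dealer opened cup 3, so this case is ruled out; weight (1/3)·0 = 0.
The weights sum to 3/5.
So P(the pea under cup 2 | the dealer opened cup 3) = (1/3) / (3/5) = 5/9.

5/9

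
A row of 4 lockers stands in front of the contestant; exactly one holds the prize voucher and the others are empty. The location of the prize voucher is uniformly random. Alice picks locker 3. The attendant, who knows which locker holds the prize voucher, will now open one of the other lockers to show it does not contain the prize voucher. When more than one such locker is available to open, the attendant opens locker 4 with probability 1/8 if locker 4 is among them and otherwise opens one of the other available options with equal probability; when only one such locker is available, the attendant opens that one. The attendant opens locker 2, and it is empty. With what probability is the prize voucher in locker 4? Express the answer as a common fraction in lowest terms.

8/29

Consider each possible location of the prize voucher in turn.
If it is in locker 1 (prior 1/4): locker 4 is available but not opened, probability 7/8; weight (1/4)·(7/8) = 7/32.
If it is in locker 2 (prior 1/4): the attendant opened locker 2, so this case is ruled out; weight (1/4)·0 = 0.
If it is in locker 3 (prior 1/4): locker 4 is available but not opened; locker 2 gets probability (1 − 1/8)/2 = 7/16; weight (1/4)·(7/16) = 7/64.
If it is in locker 4 (prior 1/4): locker 4 holds the prize so is unavailable; the attendant chooses uniformly among the 2 others, probability 1/2; weight (1/4)·(1/2) = 1/8.
The weights sum to 29/64.
So P(the prize voucher in locker 4 | the attendant opened locker 2) = (1/8) / (29/64) = 8/29.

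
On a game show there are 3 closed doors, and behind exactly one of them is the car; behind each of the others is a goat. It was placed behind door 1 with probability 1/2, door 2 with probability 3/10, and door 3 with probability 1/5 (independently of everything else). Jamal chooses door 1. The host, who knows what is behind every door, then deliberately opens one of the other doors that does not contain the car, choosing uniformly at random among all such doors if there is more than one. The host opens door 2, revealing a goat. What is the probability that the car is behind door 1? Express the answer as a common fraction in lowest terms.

Apply Bayes' rule, conditioning on where the car actually is.
If it is behind door 1 (prior 1/2): the host has 2 equally likely choices, so probability 1/2; weight (1/2)·(1/2) = 1/4.
If it is behind door 2 (prior 3/10): the host opened door 2, so this case is ruled out; weight (3/10)·0 = 0.
If it is behind door 3 (prior 1/5): the host has no choice, probability 1; weight (1/5)·1 = 1/5.
The weights sum to 9/20.
So P(the car behind door 1 | the host opened door 2) = (1/4) / (9/20) = 5/9.

5/9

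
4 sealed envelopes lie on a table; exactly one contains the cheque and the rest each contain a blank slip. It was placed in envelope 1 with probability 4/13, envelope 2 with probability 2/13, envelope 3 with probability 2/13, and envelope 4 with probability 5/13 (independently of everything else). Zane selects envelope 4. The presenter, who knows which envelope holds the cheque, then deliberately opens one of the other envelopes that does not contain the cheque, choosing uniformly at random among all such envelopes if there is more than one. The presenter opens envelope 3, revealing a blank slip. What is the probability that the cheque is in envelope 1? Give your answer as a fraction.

3/7

Consider each possible location of the cheque in turn.
If it is in envelope 1 (prior 4/13): the presenter has 2 equally likely choices, so probability 1/2; weight (4/13)·(1/2) = 2/13.
If it is in envelope 2 (prior 2/13): the presenter has 2 equally likely choices, so probability 1/2; weight (2/13)·(1/2) = 1/13.
If it is in envelope 3 (prior 2/13): the presenter opened envelope 3, so this case is ruled out; weight (2/13)·0 = 0.
If it is in envelope 4 (prior 5/13): the presenter has 3 equally likely choices, so probability 1/3; weight (5/13)·(1/3) = 5/39.
The weights sum to 14/39.
So P(the cheque in envelope 1 | the presenter opened envelope 3) = (2/13) / (14/39) = 3/7.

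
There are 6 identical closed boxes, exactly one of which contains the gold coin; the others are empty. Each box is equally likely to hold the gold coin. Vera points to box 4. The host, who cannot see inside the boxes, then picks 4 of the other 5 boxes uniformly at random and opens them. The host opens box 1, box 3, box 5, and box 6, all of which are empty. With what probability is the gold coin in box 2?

1/2

Consider each possible location of the gold coin in turn.
If it is in any of boxes 1, 3, 5, and 6 (prior 1/6 each): that box was opened and seen not to hold the prize — ruled out; weight (1/6)·0 = 0 each.
If it is in either of boxes 2 and 4 (prior 1/6 each): the host picks exactly this set with probability 1/5 regardless, and none is the prize; weight (1/6)·(1/5) = 1/30 each.
The weights sum to 1/15.
So P(the gold coin in box 2 | the host opened box 1, box 3, box 5, and box 6) = (1/30) / (1/15) = 1/2.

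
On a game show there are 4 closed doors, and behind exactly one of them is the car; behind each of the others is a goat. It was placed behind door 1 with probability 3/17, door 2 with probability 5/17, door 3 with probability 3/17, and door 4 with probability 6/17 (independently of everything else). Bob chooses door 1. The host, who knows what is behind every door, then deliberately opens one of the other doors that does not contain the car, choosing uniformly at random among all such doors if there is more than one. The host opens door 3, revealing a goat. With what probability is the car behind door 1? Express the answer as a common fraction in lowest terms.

Consider each possible location of the car in turn.
If it is behind door 1 (prior 3/17): the host has 3 equally likely choices, so probability 1/3; weight (3/17)·(1/3) = 1/17.
If it is behind door 2 (prior 5/17): the host has 2 equally likely choices, so probability 1/2; weight (5/17)·(1/2) = 5/34.
If it is behind door 3 (prior 3/17): the host opened door 3, so this case is ruled out; weight (3/17)·0 = 0.
If it is behind door 4 (prior 6/17): the host has 2 equally likely choices, so probability 1/2; weight (6/17)·(1/2) = 3/17.
The weights sum to 13/34.
So P(the car behind door 1 | the host opened door 3) = (1/17) / (13/34) = 2/13.

2/13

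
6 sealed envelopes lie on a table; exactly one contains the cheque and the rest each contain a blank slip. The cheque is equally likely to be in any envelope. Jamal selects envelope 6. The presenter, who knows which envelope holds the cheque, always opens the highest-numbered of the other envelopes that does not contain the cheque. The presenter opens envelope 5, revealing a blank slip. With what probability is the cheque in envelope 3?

Condition on the true location of the cheque.
If it is in any of envelopes 1, 2, 3, 4, and 6 (prior 1/6 each): envelope 5 is the highest-numbered option available, probability 1; weight (1/6)·1 = 1/6 each.
If it is in envelope 5 (prior 1/6): the presenter opened envelope 5, so this case is ruled out; weight (1/6)·0 = 0.
The weights sum to 5/6.
So P(the cheque in envelope 3 | the presenter opened envelope 5) = (1/6) / (5/6) = 1/5.

1/5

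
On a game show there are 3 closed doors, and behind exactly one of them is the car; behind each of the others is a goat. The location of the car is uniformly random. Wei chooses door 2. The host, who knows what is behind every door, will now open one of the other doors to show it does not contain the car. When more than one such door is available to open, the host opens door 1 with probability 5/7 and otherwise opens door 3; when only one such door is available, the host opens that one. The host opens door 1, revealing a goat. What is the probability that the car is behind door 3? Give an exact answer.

Apply Bayes' rule, conditioning on where the car actually is.
If it is behind door 1 (prior 1/3): the host opened door 1, so this case is ruled out; weight (1/3)·0 = 0.
If it is behind door 2 (prior 1/3): door 1 is available, opened with probability 5/7; weight (1/3)·(5/7) = 5/21.
If it is behind door 3 (prior 1/3): only door 1 is available, probability 1; weight (1/3)·1 = 1/3.
The weights sum to 4/7.
So P(the car behind door 3 | the host opened door 1) = (1/3) / (4/7) = 7/12.

7/12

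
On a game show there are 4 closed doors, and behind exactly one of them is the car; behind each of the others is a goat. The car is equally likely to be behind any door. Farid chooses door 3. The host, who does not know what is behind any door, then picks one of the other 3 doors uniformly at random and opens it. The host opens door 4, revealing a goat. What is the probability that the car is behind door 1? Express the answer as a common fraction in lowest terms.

Consider each possible location of the car in turn.
If it is behind any of doors 1, 2, and 3 (prior 1/4 each): the host picks door 4 with probability 1/3 regardless, and it is not the prize; weight (1/4)·(1/3) = 1/12 each.
If it is behind door 4 (prior 1/4): the host opened door 4, so this case is ruled out; weight (1/4)·0 = 0.
The weights sum to 1/4.
So P(the car behind door 1 | the host opened door 4) = (1/12) / (1/4) = 1/3.

1/3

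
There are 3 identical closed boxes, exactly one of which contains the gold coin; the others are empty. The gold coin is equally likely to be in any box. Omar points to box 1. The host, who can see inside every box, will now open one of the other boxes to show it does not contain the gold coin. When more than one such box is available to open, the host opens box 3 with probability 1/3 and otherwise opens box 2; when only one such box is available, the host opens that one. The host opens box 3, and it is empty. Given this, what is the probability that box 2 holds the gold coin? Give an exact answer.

Consider each possible location of the gold coin in turn.
If it is in box 1 (prior 1/3): box 3 is available, opened with probability 1/3; weight (1/3)·(1/3) = 1/9.
If it is in box 2 (prior 1/3): only box 3 is available, probability 1; weight (1/3)·1 = 1/3.
If it is in box 3 (prior 1/3): the host opened box 3, so this case is ruled out; weight (1/3)·0 = 0.
The weights sum to 4/9.
So P(the gold coin in box 2 | the host opened box 3) = (1/3) / (4/9) = 3/4.

3/4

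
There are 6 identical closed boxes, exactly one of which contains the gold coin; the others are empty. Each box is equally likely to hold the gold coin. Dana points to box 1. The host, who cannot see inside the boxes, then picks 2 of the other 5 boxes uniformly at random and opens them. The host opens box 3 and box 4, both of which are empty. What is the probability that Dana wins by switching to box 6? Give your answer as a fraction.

Apply Bayes' rule, conditioning on where the gold coin actually is.
If it is in any of boxes 1, 2, 5, and 6 (prior 1/6 each): the host picks exactly this set with probability 1/10 regardless, and none is the prize; weight (1/6)·(1/10) = 1/60 each.
If it is in either of boxes 3 and 4 (prior 1/6 each): that box was opened and seen not to hold the prize — ruled out; weight (1/6)·0 = 0 each.
The weights sum to 1/15.
So P(the gold coin in box 6 | the host opened box 3 and box 4) = (1/60) / (1/15) = 1/4.

1/4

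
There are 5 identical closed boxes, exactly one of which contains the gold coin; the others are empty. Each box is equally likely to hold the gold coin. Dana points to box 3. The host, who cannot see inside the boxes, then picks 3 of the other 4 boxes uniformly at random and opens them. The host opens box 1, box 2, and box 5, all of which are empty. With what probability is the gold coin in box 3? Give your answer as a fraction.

1/2

Apply Bayes' rule, conditioning on where the gold coin actually is.
If it is in any of boxes 1, 2, and 5 (prior 1/5 each): that box was opened and seen not to hold the prize — ruled out; weight (1/5)·0 = 0 each.
If it is in either of boxes 3 and 4 (prior 1/5 each): the host picks exactly this set with probability 1/4 regardless, and none is the prize; weight (1/5)·(1/4) = 1/20 each.
The weights sum to 1/10.
So P(the gold coin in box 3 | the host opened box 1, box 2, and box 5) = (1/20) / (1/10) = 1/2.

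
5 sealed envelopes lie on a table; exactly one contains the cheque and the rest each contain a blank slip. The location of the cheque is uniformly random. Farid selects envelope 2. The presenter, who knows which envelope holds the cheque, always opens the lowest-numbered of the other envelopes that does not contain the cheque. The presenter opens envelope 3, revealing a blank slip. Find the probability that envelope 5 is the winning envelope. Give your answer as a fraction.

0

Condition on the true location of the cheque.
If it is in envelope 1 (prior 1/5): envelope 3 is the lowest-numbered option available, probability 1; weight (1/5)·1 = 1/5.
If it is in any of envelopes 2, 4, and 5 (prior 1/5 each): the presenter would have opened envelope 1 instead, probability 0; weight (1/5)·0 = 0 each.
If it is in envelope 3 (prior 1/5): the presenter opened envelope 3, so this case is ruled out; weight (1/5)·0 = 0.
The weights sum to 1/5.
So P(the cheque in envelope 5 | the presenter opened envelope 3) = 0 / (1/5) = 0.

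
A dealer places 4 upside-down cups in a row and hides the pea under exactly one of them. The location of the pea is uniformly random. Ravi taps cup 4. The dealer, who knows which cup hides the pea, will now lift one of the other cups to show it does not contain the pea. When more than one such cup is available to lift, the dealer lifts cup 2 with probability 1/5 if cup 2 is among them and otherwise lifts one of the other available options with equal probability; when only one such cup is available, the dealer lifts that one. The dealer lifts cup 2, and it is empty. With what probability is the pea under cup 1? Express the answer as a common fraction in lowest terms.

Apply Bayes' rule, conditioning on where the pea actually is.
If it is under any of cups 1, 3, and 4 (prior 1/4 each): cup 2 is available, opened with probability 1/5; weight (1/4)·(1/5) = 1/20 each.
If it is under cup 2 (prior 1/4): the dealer opened cup 2, so this case is ruled out; weight (1/4)·0 = 0.
The weights sum to 3/20.
So P(the pea under cup 1 | the dealer opened cup 2) = (1/20) / (3/20) = 1/3.

1/3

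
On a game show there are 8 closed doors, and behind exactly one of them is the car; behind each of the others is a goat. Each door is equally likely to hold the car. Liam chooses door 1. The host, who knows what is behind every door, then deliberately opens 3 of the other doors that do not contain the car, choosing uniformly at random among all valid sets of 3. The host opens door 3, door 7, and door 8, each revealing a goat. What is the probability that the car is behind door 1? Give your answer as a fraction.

Apply Bayes' rule, conditioning on where the car actually is.
If it is behind door 1 (prior 1/8): the host has 35 equally likely choices, so probability 1/35; weight (1/8)·(1/35) = 1/280.
If it is behind any of doors 2, 4, 5, and 6 (prior 1/8 each): the host has 20 equally likely choices, so probability 1/20; weight (1/8)·(1/20) = 1/160 each.
If it is behind any of doors 3, 7, and 8 (prior 1/8 each): that door was opened and seen not to hold the prize — ruled out; weight (1/8)·0 = 0 each.
The weights sum to 1/35.
So P(the car behind door 1 | the host opened door 3, door 7, and door 8) = (1/280) / (1/35) = 1/8.

1/8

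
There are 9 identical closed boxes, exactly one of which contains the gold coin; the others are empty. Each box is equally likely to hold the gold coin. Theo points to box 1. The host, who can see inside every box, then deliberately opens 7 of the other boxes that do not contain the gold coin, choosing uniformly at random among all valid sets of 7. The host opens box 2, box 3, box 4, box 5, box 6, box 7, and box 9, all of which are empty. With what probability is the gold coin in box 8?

8/9

Consider each possible location of the gold coin in turn.
If it is in box 1 (prior 1/9): the host has 8 equally likely choices, so probability 1/8; weight (1/9)·(1/8) = 1/72.
If it is in any of boxes 2, 3, 4, 5, 6, 7, and 9 (prior 1/9 each): that box was opened and seen not to hold the prize — ruled out; weight (1/9)·0 = 0 each.
If it is in box 8 (prior 1/9): the host has no choice, probability 1; weight (1/9)·1 = 1/9.
The weights sum to 1/8.
So P(the gold coin in box 8 | the host opened box 2, box 3, box 4, box 5, box 6, box 7, and box 9) = (1/9) / (1/8) = 8/9.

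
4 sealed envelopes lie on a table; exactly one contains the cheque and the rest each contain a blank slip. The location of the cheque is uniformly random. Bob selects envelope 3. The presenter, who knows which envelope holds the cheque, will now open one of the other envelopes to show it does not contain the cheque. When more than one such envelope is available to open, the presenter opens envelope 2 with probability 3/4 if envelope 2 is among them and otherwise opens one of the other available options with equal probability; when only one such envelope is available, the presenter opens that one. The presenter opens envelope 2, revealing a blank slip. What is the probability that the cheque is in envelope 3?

Condition on the true location of the cheque.
If it is in any of envelopes 1, 3, and 4 (prior 1/4 each): envelope 2 is available, opened with probability 3/4; weight (1/4)·(3/4) = 3/16 each.
If it is in envelope 2 (prior 1/4): the presenter opened envelope 2, so this case is ruled out; weight (1/4)·0 = 0.
The weights sum to 9/16.
So P(the cheque in envelope 3 | the presenter opened envelope 2) = (3/16) / (9/16) = 1/3.

1/3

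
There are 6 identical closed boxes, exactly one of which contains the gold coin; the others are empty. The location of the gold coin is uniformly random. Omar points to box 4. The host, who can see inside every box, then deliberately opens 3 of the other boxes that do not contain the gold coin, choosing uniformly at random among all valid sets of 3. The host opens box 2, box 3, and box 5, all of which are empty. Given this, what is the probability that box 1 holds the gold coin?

5/12

Condition on the true location of the gold coin.
If it is in either of boxes 1 and 6 (prior 1/6 each): the host has 4 equally likely choices, so probability 1/4; weight (1/6)·(1/4) = 1/24 each.
If it is in any of boxes 2, 3, and 5 (prior 1/6 each): that box was opened and seen not to hold the prize — ruled out; weight (1/6)·0 = 0 each.
If it is in box 4 (prior 1/6): the host has 10 equally likely choices, so probability 1/10; weight (1/6)·(1/10) = 1/60.
The weights sum to 1/10.
So P(the gold coin in box 1 | the host opened box 2, box 3, and box 5) = (1/24) / (1/10) = 5/12.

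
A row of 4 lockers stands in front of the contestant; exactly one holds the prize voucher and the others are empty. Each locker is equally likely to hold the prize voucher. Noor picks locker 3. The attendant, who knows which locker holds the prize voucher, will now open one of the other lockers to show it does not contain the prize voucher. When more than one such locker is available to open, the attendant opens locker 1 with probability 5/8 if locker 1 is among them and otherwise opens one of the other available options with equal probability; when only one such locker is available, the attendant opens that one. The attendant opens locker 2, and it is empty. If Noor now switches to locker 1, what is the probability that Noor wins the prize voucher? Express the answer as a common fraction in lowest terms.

8/17

Apply Bayes' rule, conditioning on where the prize voucher actually is.
If it is in locker 1 (prior 1/4): locker 1 holds the prize so is unavailable; the attendant chooses uniformly among the 2 others, probability 1/2; weight (1/4)·(1/2) = 1/8.
If it is in locker 2 (prior 1/4): the attendant opened locker 2, so this case is ruled out; weight (1/4)·0 = 0.
If it is in locker 3 (prior 1/4): locker 1 is available but not opened; locker 2 gets probability (1 − 5/8)/2 = 3/16; weight (1/4)·(3/16) = 3/64.
If it is in locker 4 (prior 1/4): locker 1 is available but not opened, probability 3/8; weight (1/4)·(3/8) = 3/32.
The weights sum to 17/64.
So P(the prize voucher in locker 1 | the attendant opened locker 2) = (1/8) / (17/64) = 8/17.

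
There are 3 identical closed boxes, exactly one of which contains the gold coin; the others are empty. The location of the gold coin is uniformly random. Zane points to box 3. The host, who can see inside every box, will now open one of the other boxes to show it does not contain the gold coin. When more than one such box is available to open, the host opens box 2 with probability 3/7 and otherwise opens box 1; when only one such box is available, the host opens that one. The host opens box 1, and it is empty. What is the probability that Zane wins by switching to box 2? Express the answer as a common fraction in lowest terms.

Condition on the true location of the gold coin.
If it is in box 1 (prior 1/3): the host opened box 1, so this case is ruled out; weight (1/3)·0 = 0.
If it is in box 2 (prior 1/3): only box 1 is available, probability 1; weight (1/3)·1 = 1/3.
If it is in box 3 (prior 1/3): box 2 is available but not opened, probability 4/7; weight (1/3)·(4/7) = 4/21.
The weights sum to 11/21.
So P(the gold coin in box 2 | the host opened box 1) = (1/3) / (11/21) = 7/11.

7/11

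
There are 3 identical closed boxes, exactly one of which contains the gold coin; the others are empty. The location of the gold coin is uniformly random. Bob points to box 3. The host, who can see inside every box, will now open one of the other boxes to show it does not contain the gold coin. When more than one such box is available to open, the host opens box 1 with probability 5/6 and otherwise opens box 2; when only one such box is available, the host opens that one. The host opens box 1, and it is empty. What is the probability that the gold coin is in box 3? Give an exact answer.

5/11

Consider each possible location of the gold coin in turn.
If it is in box 1 (prior 1/3): the host opened box 1, so this case is ruled out; weight (1/3)·0 = 0.
If it is in box 2 (prior 1/3): only box 1 is available, probability 1; weight (1/3)·1 = 1/3.
If it is in box 3 (prior 1/3): box 1 is available, opened with probability 5/6; weight (1/3)·(5/6) = 5/18.
The weights sum to 11/18.
So P(the gold coin in box 3 | the host opened box 1) = (5/18) / (11/18) = 5/11.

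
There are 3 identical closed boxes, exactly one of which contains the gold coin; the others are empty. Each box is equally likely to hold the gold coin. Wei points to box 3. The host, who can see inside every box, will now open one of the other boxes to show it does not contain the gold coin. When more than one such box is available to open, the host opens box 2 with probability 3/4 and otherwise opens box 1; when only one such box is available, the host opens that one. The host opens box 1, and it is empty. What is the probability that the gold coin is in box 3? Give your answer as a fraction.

Apply Bayes' rule, conditioning on where the gold coin actually is.
If it is in box 1 (prior 1/3): the host opened box 1, so this case is ruled out; weight (1/3)·0 = 0.
If it is in box 2 (prior 1/3): only box 1 is available, probability 1; weight (1/3)·1 = 1/3.
If it is in box 3 (prior 1/3): box 2 is available but not opened, probability 1/4; weight (1/3)·(1/4) = 1/12.
The weights sum to 5/12.
So P(the gold coin in box 3 | the host opened box 1) = (1/12) / (5/12) = 1/5.

1/5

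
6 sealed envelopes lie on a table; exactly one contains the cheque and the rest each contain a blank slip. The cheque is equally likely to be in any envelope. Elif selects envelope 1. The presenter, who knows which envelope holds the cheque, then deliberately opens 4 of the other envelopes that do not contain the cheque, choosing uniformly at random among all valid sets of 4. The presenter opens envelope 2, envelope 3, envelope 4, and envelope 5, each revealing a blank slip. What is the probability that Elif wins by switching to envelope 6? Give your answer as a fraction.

Consider each possible location of the cheque in turn.
If it is in envelope 1 (prior 1/6): the presenter has 5 equally likely choices, so probability 1/5; weight (1/6)·(1/5) = 1/30.
If it is in any of envelopes 2, 3, 4, and 5 (prior 1/6 each): that envelope was opened and seen not to hold the prize — ruled out; weight (1/6)·0 = 0 each.
If it is in envelope 6 (prior 1/6): the presenter has no choice, probability 1; weight (1/6)·1 = 1/6.
The weights sum to 1/5.
So P(the cheque in envelope 6 | the presenter opened envelope 2, envelope 3, envelope 4, and envelope 5) = (1/6) / (1/5) = 5/6.

5/6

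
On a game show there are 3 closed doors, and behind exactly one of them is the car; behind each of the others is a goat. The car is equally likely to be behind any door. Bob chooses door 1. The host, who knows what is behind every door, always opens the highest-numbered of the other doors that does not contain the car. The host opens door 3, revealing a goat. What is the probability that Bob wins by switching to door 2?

Consider each possible location of the car in turn.
If it is behind either of doors 1 and 2 (prior 1/3 each): door 3 is the highest-numbered option available, probability 1; weight (1/3)·1 = 1/3 each.
If it is behind door 3 (prior 1/3): the host opened door 3, so this case is ruled out; weight (1/3)·0 = 0.
The weights sum to 2/3.
So P(the car behind door 2 | the host opened door 3) = (1/3) / (2/3) = 1/2.

1/2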